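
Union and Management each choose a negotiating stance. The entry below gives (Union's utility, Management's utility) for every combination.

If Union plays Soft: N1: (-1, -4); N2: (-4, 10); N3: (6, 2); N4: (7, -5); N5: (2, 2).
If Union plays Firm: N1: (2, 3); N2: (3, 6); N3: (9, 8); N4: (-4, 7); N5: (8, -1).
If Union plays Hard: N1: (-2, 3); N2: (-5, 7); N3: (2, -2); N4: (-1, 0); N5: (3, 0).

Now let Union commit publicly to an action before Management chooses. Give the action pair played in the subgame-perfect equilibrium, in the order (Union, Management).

(Firm, N3)

Work backward from Management's decision.
- Soft: Management compares -4, 10, 2, -5, 2 and picks N2; Union would get -4.
- Firm: Management compares 3, 6, 8, 7, -1 and picks N3; Union would get 9.
- Hard: Management compares 3, 7, -2, 0, 0 and picks N2; Union would get -5.
Among -4, 9, -5, the best is 9 at Firm. Subgame-perfect outcome: (Firm, N3) with payoffs (9, 8).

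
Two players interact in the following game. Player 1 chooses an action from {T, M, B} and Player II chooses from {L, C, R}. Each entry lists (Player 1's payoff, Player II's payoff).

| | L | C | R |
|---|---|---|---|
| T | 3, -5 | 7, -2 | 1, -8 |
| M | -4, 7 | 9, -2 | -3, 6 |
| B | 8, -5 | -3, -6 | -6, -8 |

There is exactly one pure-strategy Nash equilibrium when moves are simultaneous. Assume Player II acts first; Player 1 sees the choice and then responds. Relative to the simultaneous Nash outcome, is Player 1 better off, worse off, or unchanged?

Solve by backward induction (Player II leads).
- L: Player 1 compares 3, -4, 8 and picks B; Player II would get -5.
- C: Player 1 compares 7, 9, -3 and picks M; Player II would get -2.
- R: Player 1 compares 1, -3, -6 and picks T; Player II would get -8.
Among -5, -2, -8, the best is -2 at C. Subgame-perfect outcome: (M, C) with payoffs (9, -2).
Under simultaneous play:
Player 1's best replies: L→B; C→M; R→T.
Player II's best replies: T→C; M→L; B→L.
The unique mutual best reply is (B, L), giving (8, -5).
Player 1 earns 9 sequentially versus 8 at the Nash outcome: better off.

better off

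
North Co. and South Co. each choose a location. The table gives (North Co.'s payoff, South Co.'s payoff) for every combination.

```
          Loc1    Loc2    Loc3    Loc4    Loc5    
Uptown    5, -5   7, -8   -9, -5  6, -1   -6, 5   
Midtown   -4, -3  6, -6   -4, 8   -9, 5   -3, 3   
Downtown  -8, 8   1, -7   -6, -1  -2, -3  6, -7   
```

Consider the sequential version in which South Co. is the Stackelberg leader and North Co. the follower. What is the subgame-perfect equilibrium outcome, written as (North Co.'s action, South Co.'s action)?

Work backward from North Co.'s decision.
- Loc1 → North Co. plays Uptown (best of 5, -4, -8); South Co. gets -5.
- Loc2 → North Co. plays Uptown (best of 7, 6, 1); South Co. gets -8.
- Loc3 → North Co. plays Midtown (best of -9, -4, -6); South Co. gets 8.
- Loc4 → North Co. plays Uptown (best of 6, -9, -2); South Co. gets -1.
- Loc5 → North Co. plays Downtown (best of -6, -3, 6); South Co. gets -7.
Maximizing over -5, -8, 8, -1, -7, South Co. chooses Loc3. Subgame-perfect outcome: (Midtown, Loc3) with payoffs (-4, 8).

(Midtown, Loc3)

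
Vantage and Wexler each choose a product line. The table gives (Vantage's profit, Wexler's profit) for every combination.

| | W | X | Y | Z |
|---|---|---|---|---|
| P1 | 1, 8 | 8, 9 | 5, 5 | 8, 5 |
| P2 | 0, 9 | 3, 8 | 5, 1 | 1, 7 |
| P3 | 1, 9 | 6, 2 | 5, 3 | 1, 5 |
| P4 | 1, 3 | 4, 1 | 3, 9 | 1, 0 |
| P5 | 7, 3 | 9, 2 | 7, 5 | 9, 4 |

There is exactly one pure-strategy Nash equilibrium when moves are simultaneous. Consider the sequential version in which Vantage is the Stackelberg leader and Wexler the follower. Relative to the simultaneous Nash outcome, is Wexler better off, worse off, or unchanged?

better off

Backward induction with Vantage moving first.
- P1 → Wexler plays X (best of 8, 9, 5, 5); Vantage gets 8.
- P2 → Wexler plays W (best of 9, 8, 1, 7); Vantage gets 0.
- P3 → Wexler plays W (best of 9, 2, 3, 5); Vantage gets 1.
- P4 → Wexler plays Y (best of 3, 1, 9, 0); Vantage gets 3.
- P5 → Wexler plays Y (best of 3, 2, 5, 4); Vantage gets 7.
Maximizing over 8, 0, 1, 3, 7, Vantage chooses P1. Subgame-perfect outcome: (P1, X) with payoffs (8, 9).
Under simultaneous play:
Vantage's best replies: W→P5; X→P5; Y→P5; Z→P5.
Wexler's best replies: P1→X; P2→W; P3→W; P4→Y; P5→Y.
The unique mutual best reply is (P5, Y), giving (7, 5).
Wexler earns 9 sequentially versus 5 at the Nash outcome: better off.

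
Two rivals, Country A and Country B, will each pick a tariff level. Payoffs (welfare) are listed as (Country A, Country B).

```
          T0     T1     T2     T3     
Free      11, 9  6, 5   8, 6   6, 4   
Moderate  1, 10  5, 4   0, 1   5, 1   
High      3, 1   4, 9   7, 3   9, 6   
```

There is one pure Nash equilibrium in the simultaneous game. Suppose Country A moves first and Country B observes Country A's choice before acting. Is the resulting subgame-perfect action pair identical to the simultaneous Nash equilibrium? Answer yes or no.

Solve by backward induction (Country A leads).
- Free → Country B plays T0 (best of 9, 5, 6, 4); Country A gets 11.
- Moderate → Country B plays T0 (best of 10, 4, 1, 1); Country A gets 1.
- High → Country B plays T1 (best of 1, 9, 3, 6); Country A gets 4.
Maximizing over 11, 1, 4, Country A chooses Free. Subgame-perfect outcome: (Free, T0) with payoffs (11, 9).
Now find the simultaneous Nash equilibrium.
Country A's best replies: T0→Free; T1→Free; T2→Free; T3→High.
Country B's best replies: Free→T0; Moderate→T0; High→T1.
The unique mutual best reply is (Free, T0), giving (11, 9).
Sequential outcome (Free, T0) coincides with the Nash profile (Free, T0).

yes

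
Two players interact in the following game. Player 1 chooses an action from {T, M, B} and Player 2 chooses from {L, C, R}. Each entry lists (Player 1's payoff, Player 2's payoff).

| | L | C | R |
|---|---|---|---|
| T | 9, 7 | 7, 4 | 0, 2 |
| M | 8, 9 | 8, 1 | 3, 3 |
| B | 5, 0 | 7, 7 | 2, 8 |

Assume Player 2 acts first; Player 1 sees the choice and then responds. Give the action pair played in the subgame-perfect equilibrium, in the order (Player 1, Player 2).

(T, L)

Solve by backward induction (Player 2 leads).
- L: Player 1 compares 9, 8, 5 and picks T; Player 2 would get 7.
- C: Player 1 compares 7, 8, 7 and picks M; Player 2 would get 1.
- R: Player 1 compares 0, 3, 2 and picks M; Player 2 would get 3.
Among 7, 1, 3, the best is 7 at L. Subgame-perfect outcome: (T, L) with payoffs (9, 7).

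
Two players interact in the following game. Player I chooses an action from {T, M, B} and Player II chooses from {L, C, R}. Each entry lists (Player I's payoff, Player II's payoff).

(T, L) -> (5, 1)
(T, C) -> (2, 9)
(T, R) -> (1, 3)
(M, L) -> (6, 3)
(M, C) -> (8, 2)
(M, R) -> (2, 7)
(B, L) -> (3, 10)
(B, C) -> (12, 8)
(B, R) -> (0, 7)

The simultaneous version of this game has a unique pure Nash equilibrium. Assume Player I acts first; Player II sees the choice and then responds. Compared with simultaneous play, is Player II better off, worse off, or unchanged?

better off

Player II best-responds to each possible Player I move:
- T: Player II compares 1, 9, 3 and picks C; Player I would get 2.
- M: Player II compares 3, 2, 7 and picks R; Player I would get 2.
- B: Player II compares 10, 8, 7 and picks L; Player I would get 3.
Maximizing over 2, 2, 3, Player I chooses B. Subgame-perfect outcome: (B, L) with payoffs (3, 10).
Now find the simultaneous Nash equilibrium.
Player I's best replies: L→M; C→B; R→M.
Player II's best replies: T→C; M→R; B→L.
The unique mutual best reply is (M, R), giving (2, 7).
Player II earns 10 sequentially versus 7 at the Nash outcome: better off.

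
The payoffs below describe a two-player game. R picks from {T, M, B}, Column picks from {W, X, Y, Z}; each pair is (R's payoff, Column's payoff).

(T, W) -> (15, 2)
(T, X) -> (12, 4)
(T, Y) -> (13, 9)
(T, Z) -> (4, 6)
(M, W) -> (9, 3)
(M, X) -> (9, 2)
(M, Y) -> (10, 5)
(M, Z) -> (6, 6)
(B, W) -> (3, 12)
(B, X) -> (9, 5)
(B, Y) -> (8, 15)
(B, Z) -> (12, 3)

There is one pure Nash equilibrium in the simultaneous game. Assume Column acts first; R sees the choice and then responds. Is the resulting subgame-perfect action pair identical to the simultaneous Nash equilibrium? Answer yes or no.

Work backward from R's decision.
- W → R plays T (best of 15, 9, 3); Column gets 2.
- X → R plays T (best of 12, 9, 9); Column gets 4.
- Y → R plays T (best of 13, 10, 8); Column gets 9.
- Z → R plays B (best of 4, 6, 12); Column gets 3.
Column's induced payoffs are 2, 4, 9, 3, so Column commits to Y. Subgame-perfect outcome: (T, Y) with payoffs (13, 9).
Under simultaneous play:
R's best replies: W→T; X→T; Y→T; Z→B.
Column's best replies: T→Y; M→Z; B→Y.
Only (T, Y) has each player best-responding; Nash payoffs (13, 9).
Sequential outcome (T, Y) coincides with the Nash profile (T, Y).

yes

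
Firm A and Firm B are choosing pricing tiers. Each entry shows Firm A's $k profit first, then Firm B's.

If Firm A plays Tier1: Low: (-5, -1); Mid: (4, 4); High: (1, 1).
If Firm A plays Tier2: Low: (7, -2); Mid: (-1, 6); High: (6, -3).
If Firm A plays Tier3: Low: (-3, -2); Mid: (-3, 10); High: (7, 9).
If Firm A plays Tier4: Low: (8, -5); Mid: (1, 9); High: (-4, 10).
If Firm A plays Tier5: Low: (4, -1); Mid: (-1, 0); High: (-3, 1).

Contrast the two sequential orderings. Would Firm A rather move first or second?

If Firm A leads: Firm B's best replies are Tier1→Mid, Tier2→Mid, Tier3→Mid, Tier4→High, Tier5→High; Firm A's induced payoffs 4, -1, -3, -4, -3; outcome (Tier1, Mid), payoffs (4, 4).
If Firm B leads: Firm A's best replies are Low→Tier4, Mid→Tier1, High→Tier3; Firm B's induced payoffs -5, 4, 9; outcome (Tier3, High), payoffs (7, 9).
Firm A gets 4 moving first and 7 moving second, so Firm A prefers to move second.

second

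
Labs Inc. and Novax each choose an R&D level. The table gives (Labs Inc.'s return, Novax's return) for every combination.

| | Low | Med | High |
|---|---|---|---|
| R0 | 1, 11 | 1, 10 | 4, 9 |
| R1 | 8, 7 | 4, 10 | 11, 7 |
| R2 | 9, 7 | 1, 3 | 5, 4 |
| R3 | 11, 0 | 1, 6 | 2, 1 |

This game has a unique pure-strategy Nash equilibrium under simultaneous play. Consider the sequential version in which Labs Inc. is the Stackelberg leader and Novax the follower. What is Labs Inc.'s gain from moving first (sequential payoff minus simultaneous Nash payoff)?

Work backward from Novax's decision.
- R0 → Novax plays Low (best of 11, 10, 9); Labs Inc. gets 1.
- R1 → Novax plays Med (best of 7, 10, 7); Labs Inc. gets 4.
- R2 → Novax plays Low (best of 7, 3, 4); Labs Inc. gets 9.
- R3 → Novax plays Med (best of 0, 6, 1); Labs Inc. gets 1.
Maximizing over 1, 4, 9, 1, Labs Inc. chooses R2. Subgame-perfect outcome: (R2, Low) with payoffs (9, 7).
Under simultaneous play:
Labs Inc.'s best replies: Low→R3; Med→R1; High→R1.
Novax's best replies: R0→Low; R1→Med; R2→Low; R3→Med.
Only (R1, Med) has each player best-responding; Nash payoffs (4, 10).
Labs Inc.'s commitment gain: 9 − 4 = 5.

5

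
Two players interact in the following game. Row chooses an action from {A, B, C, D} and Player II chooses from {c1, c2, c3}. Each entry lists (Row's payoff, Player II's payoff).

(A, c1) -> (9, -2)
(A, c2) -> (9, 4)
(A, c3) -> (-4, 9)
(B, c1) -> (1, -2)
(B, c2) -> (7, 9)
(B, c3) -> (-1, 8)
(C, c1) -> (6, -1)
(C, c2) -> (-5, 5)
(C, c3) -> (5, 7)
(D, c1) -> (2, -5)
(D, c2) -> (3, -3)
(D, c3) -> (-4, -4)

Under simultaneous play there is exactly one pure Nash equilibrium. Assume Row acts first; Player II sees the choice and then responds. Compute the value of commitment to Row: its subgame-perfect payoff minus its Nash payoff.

Player II best-responds to each possible Row move:
- A: BR = c3, leader payoff -4.
- B: BR = c2, leader payoff 7.
- C: BR = c3, leader payoff 5.
- D: BR = c2, leader payoff 3.
Among -4, 7, 5, 3, the best is 7 at B. Subgame-perfect outcome: (B, c2) with payoffs (7, 9).
For the simultaneous game, intersect best replies.
Row's best replies: c1→A; c2→A; c3→C.
Player II's best replies: A→c3; B→c2; C→c3; D→c2.
Only (C, c3) has each player best-responding; Nash payoffs (5, 7).
Row's commitment gain: 7 − 5 = 2.

2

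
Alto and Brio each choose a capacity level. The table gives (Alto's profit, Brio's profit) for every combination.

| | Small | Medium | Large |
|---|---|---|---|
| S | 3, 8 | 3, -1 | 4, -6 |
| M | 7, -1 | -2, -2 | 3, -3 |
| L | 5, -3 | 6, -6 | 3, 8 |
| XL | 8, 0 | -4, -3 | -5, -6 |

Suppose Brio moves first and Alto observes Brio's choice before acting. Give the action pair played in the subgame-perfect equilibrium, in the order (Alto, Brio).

Backward induction with Brio moving first.
- Small: BR = XL, leader payoff 0.
- Medium: BR = L, leader payoff -6.
- Large: BR = S, leader payoff -6.
Maximizing over 0, -6, -6, Brio chooses Small. Subgame-perfect outcome: (XL, Small) with payoffs (8, 0).

(XL, Small)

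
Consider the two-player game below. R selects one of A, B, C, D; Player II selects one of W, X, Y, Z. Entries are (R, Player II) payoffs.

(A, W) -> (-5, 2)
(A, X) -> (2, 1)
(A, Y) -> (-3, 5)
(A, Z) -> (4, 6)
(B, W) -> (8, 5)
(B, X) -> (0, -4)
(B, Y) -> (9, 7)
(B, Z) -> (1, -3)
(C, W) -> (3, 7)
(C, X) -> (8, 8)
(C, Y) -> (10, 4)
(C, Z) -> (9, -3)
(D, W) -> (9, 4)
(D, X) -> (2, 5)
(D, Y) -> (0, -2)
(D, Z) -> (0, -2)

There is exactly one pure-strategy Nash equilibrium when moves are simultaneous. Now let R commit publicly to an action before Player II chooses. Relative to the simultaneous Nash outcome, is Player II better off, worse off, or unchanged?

worse off

Solve by backward induction (R leads).
- A: BR = Z, leader payoff 4.
- B: BR = Y, leader payoff 9.
- C: BR = X, leader payoff 8.
- D: BR = X, leader payoff 2.
R's induced payoffs are 4, 9, 8, 2, so R commits to B. Subgame-perfect outcome: (B, Y) with payoffs (9, 7).
Now find the simultaneous Nash equilibrium.
R's best replies: W→D; X→C; Y→C; Z→C.
Player II's best replies: A→Z; B→Y; C→X; D→X.
Only (C, X) has each player best-responding; Nash payoffs (8, 8).
Player II earns 7 sequentially versus 8 at the Nash outcome: worse off.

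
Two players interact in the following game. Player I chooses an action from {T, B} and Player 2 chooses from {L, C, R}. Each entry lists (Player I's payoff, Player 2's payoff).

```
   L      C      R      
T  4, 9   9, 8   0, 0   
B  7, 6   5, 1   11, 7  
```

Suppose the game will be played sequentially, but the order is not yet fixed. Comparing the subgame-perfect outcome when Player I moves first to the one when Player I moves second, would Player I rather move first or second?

first

If Player I leads: Player 2's best replies are T→L, B→R; Player I's induced payoffs 4, 11; outcome (B, R), payoffs (11, 7).
If Player 2 leads: Player I's best replies are L→B, C→T, R→B; Player 2's induced payoffs 6, 8, 7; outcome (T, C), payoffs (9, 8).
Player I gets 11 moving first and 9 moving second, so Player I prefers to move first.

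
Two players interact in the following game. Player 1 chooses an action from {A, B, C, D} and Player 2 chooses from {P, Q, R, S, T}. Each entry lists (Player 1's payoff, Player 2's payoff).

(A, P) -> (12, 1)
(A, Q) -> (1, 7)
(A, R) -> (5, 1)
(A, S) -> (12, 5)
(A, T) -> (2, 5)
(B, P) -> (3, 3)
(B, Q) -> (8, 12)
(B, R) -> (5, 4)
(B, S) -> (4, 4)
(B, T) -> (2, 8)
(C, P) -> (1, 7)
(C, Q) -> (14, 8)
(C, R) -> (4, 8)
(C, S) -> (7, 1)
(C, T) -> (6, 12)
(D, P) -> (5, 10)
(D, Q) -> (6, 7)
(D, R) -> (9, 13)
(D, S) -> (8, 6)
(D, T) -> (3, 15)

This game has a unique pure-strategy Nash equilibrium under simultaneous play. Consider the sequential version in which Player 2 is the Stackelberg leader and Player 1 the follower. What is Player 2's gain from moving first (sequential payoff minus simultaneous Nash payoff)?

1

Work backward from Player 1's decision.
- P → Player 1 plays A (best of 12, 3, 1, 5); Player 2 gets 1.
- Q → Player 1 plays C (best of 1, 8, 14, 6); Player 2 gets 8.
- R → Player 1 plays D (best of 5, 5, 4, 9); Player 2 gets 13.
- S → Player 1 plays A (best of 12, 4, 7, 8); Player 2 gets 5.
- T → Player 1 plays C (best of 2, 2, 6, 3); Player 2 gets 12.
Among 1, 8, 13, 5, 12, the best is 13 at R. Subgame-perfect outcome: (D, R) with payoffs (9, 13).
Now find the simultaneous Nash equilibrium.
Player 1's best replies: P→A; Q→C; R→D; S→A; T→C.
Player 2's best replies: A→Q; B→Q; C→T; D→T.
Only (C, T) has each player best-responding; Nash payoffs (6, 12).
Player 2's commitment gain: 13 − 12 = 1.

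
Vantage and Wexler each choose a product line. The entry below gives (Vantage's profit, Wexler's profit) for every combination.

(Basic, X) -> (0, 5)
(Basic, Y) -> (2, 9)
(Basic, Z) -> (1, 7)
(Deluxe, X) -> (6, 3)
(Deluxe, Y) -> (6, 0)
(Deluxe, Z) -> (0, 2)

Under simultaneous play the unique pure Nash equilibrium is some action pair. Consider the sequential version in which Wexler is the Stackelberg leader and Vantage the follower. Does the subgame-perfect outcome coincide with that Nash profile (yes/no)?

Work backward from Vantage's decision.
- X → Vantage plays Deluxe (best of 0, 6); Wexler gets 3.
- Y → Vantage plays Deluxe (best of 2, 6); Wexler gets 0.
- Z → Vantage plays Basic (best of 1, 0); Wexler gets 7.
Maximizing over 3, 0, 7, Wexler chooses Z. Subgame-perfect outcome: (Basic, Z) with payoffs (1, 7).
Now find the simultaneous Nash equilibrium.
Vantage's best replies: X→Deluxe; Y→Deluxe; Z→Basic.
Wexler's best replies: Basic→Y; Deluxe→X.
Only (Deluxe, X) has each player best-responding; Nash payoffs (6, 3).
Sequential outcome (Basic, Z) differs from the Nash profile (Deluxe, X).

no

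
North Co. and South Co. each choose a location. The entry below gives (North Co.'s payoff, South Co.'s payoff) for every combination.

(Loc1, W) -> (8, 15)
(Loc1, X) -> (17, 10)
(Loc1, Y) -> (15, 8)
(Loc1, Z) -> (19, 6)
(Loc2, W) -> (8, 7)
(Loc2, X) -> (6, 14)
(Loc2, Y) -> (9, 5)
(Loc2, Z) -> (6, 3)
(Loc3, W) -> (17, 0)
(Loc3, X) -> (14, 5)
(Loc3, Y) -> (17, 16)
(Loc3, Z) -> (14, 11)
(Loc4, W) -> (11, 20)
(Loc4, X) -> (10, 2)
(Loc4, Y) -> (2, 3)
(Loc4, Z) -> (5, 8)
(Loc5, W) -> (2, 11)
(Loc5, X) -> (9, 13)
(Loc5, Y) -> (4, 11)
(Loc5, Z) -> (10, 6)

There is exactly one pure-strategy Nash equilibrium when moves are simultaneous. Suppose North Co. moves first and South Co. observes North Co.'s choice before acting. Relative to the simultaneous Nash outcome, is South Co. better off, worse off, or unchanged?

South Co. best-responds to each possible North Co. move:
- Loc1: South Co. compares 15, 10, 8, 6 and picks W; North Co. would get 8.
- Loc2: South Co. compares 7, 14, 5, 3 and picks X; North Co. would get 6.
- Loc3: South Co. compares 0, 5, 16, 11 and picks Y; North Co. would get 17.
- Loc4: South Co. compares 20, 2, 3, 8 and picks W; North Co. would get 11.
- Loc5: South Co. compares 11, 13, 11, 6 and picks X; North Co. would get 9.
North Co.'s induced payoffs are 8, 6, 17, 11, 9, so North Co. commits to Loc3. Subgame-perfect outcome: (Loc3, Y) with payoffs (17, 16).
For the simultaneous game, intersect best replies.
North Co.'s best replies: W→Loc3; X→Loc1; Y→Loc3; Z→Loc1.
South Co.'s best replies: Loc1→W; Loc2→X; Loc3→Y; Loc4→W; Loc5→X.
Only (Loc3, Y) has each player best-responding; Nash payoffs (17, 16).
South Co. earns 16 sequentially versus 16 at the Nash outcome: unchanged.

unchanged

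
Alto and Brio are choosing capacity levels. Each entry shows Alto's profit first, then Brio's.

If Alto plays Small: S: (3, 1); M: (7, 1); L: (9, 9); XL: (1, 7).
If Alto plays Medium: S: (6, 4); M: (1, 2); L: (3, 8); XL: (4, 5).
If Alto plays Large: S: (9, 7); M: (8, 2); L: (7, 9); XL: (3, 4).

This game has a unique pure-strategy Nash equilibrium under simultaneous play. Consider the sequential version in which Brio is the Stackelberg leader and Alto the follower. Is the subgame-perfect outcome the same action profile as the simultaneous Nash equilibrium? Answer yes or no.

yes

Work backward from Alto's decision.
- S → Alto plays Large (best of 3, 6, 9); Brio gets 7.
- M → Alto plays Large (best of 7, 1, 8); Brio gets 2.
- L → Alto plays Small (best of 9, 3, 7); Brio gets 9.
- XL → Alto plays Medium (best of 1, 4, 3); Brio gets 5.
Among 7, 2, 9, 5, the best is 9 at L. Subgame-perfect outcome: (Small, L) with payoffs (9, 9).
Now find the simultaneous Nash equilibrium.
Alto's best replies: S→Large; M→Large; L→Small; XL→Medium.
Brio's best replies: Small→L; Medium→L; Large→L.
Only (Small, L) has each player best-responding; Nash payoffs (9, 9).
Sequential outcome (Small, L) coincides with the Nash profile (Small, L).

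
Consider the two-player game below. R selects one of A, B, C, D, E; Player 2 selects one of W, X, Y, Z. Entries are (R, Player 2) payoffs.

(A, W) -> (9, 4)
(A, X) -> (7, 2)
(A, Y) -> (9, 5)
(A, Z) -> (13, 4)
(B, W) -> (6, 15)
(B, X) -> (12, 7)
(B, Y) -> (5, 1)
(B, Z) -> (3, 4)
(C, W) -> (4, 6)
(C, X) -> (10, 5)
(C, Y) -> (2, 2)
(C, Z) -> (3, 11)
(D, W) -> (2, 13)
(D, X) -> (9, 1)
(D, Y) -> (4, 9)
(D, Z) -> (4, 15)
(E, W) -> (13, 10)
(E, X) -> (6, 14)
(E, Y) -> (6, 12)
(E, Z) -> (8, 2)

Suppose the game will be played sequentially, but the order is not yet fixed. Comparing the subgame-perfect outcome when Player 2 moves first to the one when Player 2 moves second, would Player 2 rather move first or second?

If R leads: Player 2's best replies are A→Y, B→W, C→Z, D→Z, E→X; R's induced payoffs 9, 6, 3, 4, 6; outcome (A, Y), payoffs (9, 5).
If Player 2 leads: R's best replies are W→E, X→B, Y→A, Z→A; Player 2's induced payoffs 10, 7, 5, 4; outcome (E, W), payoffs (13, 10).
Player 2 gets 10 moving first and 5 moving second, so Player 2 prefers to move first.

first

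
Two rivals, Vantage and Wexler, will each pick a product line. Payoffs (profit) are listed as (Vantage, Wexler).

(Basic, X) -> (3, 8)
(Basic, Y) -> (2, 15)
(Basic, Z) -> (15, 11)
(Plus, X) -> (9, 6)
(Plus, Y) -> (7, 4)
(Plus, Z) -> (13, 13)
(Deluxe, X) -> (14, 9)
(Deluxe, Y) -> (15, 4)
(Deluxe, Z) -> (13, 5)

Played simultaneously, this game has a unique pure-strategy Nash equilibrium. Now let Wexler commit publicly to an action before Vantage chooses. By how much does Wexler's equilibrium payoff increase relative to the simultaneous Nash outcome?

Work backward from Vantage's decision.
- X → Vantage plays Deluxe (best of 3, 9, 14); Wexler gets 9.
- Y → Vantage plays Deluxe (best of 2, 7, 15); Wexler gets 4.
- Z → Vantage plays Basic (best of 15, 13, 13); Wexler gets 11.
Wexler's induced payoffs are 9, 4, 11, so Wexler commits to Z. Subgame-perfect outcome: (Basic, Z) with payoffs (15, 11).
Now find the simultaneous Nash equilibrium.
Vantage's best replies: X→Deluxe; Y→Deluxe; Z→Basic.
Wexler's best replies: Basic→Y; Plus→Z; Deluxe→X.
Only (Deluxe, X) has each player best-responding; Nash payoffs (14, 9).
Wexler's commitment gain: 11 − 9 = 2.

2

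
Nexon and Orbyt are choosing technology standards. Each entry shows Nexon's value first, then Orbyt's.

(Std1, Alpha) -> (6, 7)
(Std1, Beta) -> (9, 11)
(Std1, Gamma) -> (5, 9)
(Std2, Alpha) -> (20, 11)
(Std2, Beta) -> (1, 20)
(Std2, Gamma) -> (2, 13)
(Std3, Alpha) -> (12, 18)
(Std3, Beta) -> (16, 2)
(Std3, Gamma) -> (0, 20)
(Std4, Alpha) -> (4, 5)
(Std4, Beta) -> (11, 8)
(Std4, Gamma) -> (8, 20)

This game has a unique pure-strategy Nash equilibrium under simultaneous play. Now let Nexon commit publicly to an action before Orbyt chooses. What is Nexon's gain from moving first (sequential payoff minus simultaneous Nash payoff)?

1

Backward induction with Nexon moving first.
- Std1: Orbyt compares 7, 11, 9 and picks Beta; Nexon would get 9.
- Std2: Orbyt compares 11, 20, 13 and picks Beta; Nexon would get 1.
- Std3: Orbyt compares 18, 2, 20 and picks Gamma; Nexon would get 0.
- Std4: Orbyt compares 5, 8, 20 and picks Gamma; Nexon would get 8.
Nexon's induced payoffs are 9, 1, 0, 8, so Nexon commits to Std1. Subgame-perfect outcome: (Std1, Beta) with payoffs (9, 11).
Now find the simultaneous Nash equilibrium.
Nexon's best replies: Alpha→Std2; Beta→Std3; Gamma→Std4.
Orbyt's best replies: Std1→Beta; Std2→Beta; Std3→Gamma; Std4→Gamma.
Only (Std4, Gamma) has each player best-responding; Nash payoffs (8, 20).
Nexon's commitment gain: 9 − 8 = 1.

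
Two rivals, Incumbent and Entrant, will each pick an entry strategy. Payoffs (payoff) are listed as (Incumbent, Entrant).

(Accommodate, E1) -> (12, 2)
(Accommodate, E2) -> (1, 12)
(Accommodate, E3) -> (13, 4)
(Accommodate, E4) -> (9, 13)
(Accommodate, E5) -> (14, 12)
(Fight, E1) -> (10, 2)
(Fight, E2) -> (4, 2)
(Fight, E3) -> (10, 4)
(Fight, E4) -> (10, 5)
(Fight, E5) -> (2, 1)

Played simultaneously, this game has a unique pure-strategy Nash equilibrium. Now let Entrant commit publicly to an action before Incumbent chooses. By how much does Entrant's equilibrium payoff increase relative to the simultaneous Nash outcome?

7

Backward induction with Entrant moving first.
- E1 → Incumbent plays Accommodate (best of 12, 10); Entrant gets 2.
- E2 → Incumbent plays Fight (best of 1, 4); Entrant gets 2.
- E3 → Incumbent plays Accommodate (best of 13, 10); Entrant gets 4.
- E4 → Incumbent plays Fight (best of 9, 10); Entrant gets 5.
- E5 → Incumbent plays Accommodate (best of 14, 2); Entrant gets 12.
Among 2, 2, 4, 5, 12, the best is 12 at E5. Subgame-perfect outcome: (Accommodate, E5) with payoffs (14, 12).
Under simultaneous play:
Incumbent's best replies: E1→Accommodate; E2→Fight; E3→Accommodate; E4→Fight; E5→Accommodate.
Entrant's best replies: Accommodate→E4; Fight→E4.
The unique mutual best reply is (Fight, E4), giving (10, 5).
Entrant's commitment gain: 12 − 5 = 7.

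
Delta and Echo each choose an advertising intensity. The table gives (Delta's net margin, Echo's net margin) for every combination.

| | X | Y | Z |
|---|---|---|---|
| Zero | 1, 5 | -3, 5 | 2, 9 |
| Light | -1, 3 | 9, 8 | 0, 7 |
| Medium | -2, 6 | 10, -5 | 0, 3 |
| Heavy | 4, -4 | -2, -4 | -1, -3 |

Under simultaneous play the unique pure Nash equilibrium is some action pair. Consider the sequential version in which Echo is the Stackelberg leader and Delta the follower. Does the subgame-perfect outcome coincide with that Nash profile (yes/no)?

yes

Work backward from Delta's decision.
- X → Delta plays Heavy (best of 1, -1, -2, 4); Echo gets -4.
- Y → Delta plays Medium (best of -3, 9, 10, -2); Echo gets -5.
- Z → Delta plays Zero (best of 2, 0, 0, -1); Echo gets 9.
Maximizing over -4, -5, 9, Echo chooses Z. Subgame-perfect outcome: (Zero, Z) with payoffs (2, 9).
Now find the simultaneous Nash equilibrium.
Delta's best replies: X→Heavy; Y→Medium; Z→Zero.
Echo's best replies: Zero→Z; Light→Y; Medium→X; Heavy→Z.
The unique mutual best reply is (Zero, Z), giving (2, 9).
Sequential outcome (Zero, Z) coincides with the Nash profile (Zero, Z).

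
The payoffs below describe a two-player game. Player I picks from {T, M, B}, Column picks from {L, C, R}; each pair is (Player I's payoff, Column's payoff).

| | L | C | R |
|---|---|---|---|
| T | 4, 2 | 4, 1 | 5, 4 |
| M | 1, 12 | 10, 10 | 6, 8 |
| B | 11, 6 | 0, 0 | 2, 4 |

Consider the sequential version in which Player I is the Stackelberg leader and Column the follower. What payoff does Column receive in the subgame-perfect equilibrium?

Backward induction with Player I moving first.
- T: Column compares 2, 1, 4 and picks R; Player I would get 5.
- M: Column compares 12, 10, 8 and picks L; Player I would get 1.
- B: Column compares 6, 0, 4 and picks L; Player I would get 11.
Among 5, 1, 11, the best is 11 at B. Subgame-perfect outcome: (B, L) with payoffs (11, 6).

6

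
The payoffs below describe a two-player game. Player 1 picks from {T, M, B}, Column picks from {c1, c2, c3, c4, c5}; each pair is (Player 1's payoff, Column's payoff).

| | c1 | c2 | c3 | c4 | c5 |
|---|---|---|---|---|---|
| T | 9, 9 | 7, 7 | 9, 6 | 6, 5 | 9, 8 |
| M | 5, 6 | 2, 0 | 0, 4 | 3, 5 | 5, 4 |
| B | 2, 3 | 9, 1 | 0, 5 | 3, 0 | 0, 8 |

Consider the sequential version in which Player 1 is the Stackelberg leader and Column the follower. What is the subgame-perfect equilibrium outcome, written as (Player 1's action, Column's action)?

(T, c1)

Solve by backward induction (Player 1 leads).
- T: Column compares 9, 7, 6, 5, 8 and picks c1; Player 1 would get 9.
- M: Column compares 6, 0, 4, 5, 4 and picks c1; Player 1 would get 5.
- B: Column compares 3, 1, 5, 0, 8 and picks c5; Player 1 would get 0.
Player 1's induced payoffs are 9, 5, 0, so Player 1 commits to T. Subgame-perfect outcome: (T, c1) with payoffs (9, 9).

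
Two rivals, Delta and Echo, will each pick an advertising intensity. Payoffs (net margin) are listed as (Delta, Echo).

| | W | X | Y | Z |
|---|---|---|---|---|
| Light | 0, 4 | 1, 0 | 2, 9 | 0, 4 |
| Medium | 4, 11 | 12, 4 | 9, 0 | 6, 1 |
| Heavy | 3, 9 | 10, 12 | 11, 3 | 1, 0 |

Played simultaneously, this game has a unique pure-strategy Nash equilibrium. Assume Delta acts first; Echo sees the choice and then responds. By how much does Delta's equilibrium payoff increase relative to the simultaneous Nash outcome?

Echo best-responds to each possible Delta move:
- Light: BR = Y, leader payoff 2.
- Medium: BR = W, leader payoff 4.
- Heavy: BR = X, leader payoff 10.
Delta's induced payoffs are 2, 4, 10, so Delta commits to Heavy. Subgame-perfect outcome: (Heavy, X) with payoffs (10, 12).
Under simultaneous play:
Delta's best replies: W→Medium; X→Medium; Y→Heavy; Z→Medium.
Echo's best replies: Light→Y; Medium→W; Heavy→X.
The unique mutual best reply is (Medium, W), giving (4, 11).
Delta's commitment gain: 10 − 4 = 6.

6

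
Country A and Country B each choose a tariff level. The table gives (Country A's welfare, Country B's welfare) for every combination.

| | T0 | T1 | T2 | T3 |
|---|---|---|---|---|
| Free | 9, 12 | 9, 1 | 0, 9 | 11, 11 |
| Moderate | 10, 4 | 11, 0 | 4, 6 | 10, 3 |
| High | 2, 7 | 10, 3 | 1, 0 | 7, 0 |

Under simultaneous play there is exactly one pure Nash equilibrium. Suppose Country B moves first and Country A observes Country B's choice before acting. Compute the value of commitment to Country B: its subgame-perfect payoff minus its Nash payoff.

5

Backward induction with Country B moving first.
- T0 → Country A plays Moderate (best of 9, 10, 2); Country B gets 4.
- T1 → Country A plays Moderate (best of 9, 11, 10); Country B gets 0.
- T2 → Country A plays Moderate (best of 0, 4, 1); Country B gets 6.
- T3 → Country A plays Free (best of 11, 10, 7); Country B gets 11.
Country B's induced payoffs are 4, 0, 6, 11, so Country B commits to T3. Subgame-perfect outcome: (Free, T3) with payoffs (11, 11).
Under simultaneous play:
Country A's best replies: T0→Moderate; T1→Moderate; T2→Moderate; T3→Free.
Country B's best replies: Free→T0; Moderate→T2; High→T0.
Only (Moderate, T2) has each player best-responding; Nash payoffs (4, 6).
Country B's commitment gain: 11 − 6 = 5.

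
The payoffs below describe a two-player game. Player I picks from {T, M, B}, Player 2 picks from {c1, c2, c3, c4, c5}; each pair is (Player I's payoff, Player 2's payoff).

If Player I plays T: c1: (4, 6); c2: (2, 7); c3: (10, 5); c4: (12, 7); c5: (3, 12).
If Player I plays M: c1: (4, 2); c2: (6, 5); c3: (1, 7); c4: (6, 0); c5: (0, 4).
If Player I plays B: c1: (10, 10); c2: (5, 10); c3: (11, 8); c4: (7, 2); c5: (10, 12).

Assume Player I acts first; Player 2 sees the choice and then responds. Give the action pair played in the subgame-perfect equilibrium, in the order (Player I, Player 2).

Backward induction with Player I moving first.
- T: Player 2 compares 6, 7, 5, 7, 12 and picks c5; Player I would get 3.
- M: Player 2 compares 2, 5, 7, 0, 4 and picks c3; Player I would get 1.
- B: Player 2 compares 10, 10, 8, 2, 12 and picks c5; Player I would get 10.
Player I's induced payoffs are 3, 1, 10, so Player I commits to B. Subgame-perfect outcome: (B, c5) with payoffs (10, 12).

(B, c5)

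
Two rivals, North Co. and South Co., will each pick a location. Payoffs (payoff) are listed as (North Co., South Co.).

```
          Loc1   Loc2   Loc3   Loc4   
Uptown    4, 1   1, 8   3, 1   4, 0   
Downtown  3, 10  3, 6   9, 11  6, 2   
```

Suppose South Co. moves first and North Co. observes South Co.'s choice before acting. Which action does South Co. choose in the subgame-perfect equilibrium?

Loc3

North Co. best-responds to each possible South Co. move:
- Loc1: BR = Uptown, leader payoff 1.
- Loc2: BR = Downtown, leader payoff 6.
- Loc3: BR = Downtown, leader payoff 11.
- Loc4: BR = Downtown, leader payoff 2.
South Co.'s induced payoffs are 1, 6, 11, 2, so South Co. commits to Loc3. Subgame-perfect outcome: (Downtown, Loc3) with payoffs (9, 11).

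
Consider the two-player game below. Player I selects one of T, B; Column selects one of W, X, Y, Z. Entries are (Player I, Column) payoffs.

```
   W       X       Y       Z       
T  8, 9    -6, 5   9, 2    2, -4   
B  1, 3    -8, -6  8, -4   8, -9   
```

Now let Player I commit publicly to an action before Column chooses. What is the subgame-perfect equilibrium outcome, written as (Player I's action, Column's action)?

(T, W)

Backward induction with Player I moving first.
- T: BR = W, leader payoff 8.
- B: BR = W, leader payoff 1.
Maximizing over 8, 1, Player I chooses T. Subgame-perfect outcome: (T, W) with payoffs (8, 9).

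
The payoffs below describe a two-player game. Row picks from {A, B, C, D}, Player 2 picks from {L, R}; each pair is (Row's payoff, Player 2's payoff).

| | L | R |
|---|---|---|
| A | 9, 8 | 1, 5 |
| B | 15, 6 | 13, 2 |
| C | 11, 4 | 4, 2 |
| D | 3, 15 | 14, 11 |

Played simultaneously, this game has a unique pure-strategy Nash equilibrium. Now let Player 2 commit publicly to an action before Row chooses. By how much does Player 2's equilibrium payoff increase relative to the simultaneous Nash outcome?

5

Backward induction with Player 2 moving first.
- L → Row plays B (best of 9, 15, 11, 3); Player 2 gets 6.
- R → Row plays D (best of 1, 13, 4, 14); Player 2 gets 11.
Player 2's induced payoffs are 6, 11, so Player 2 commits to R. Subgame-perfect outcome: (D, R) with payoffs (14, 11).
Now find the simultaneous Nash equilibrium.
Row's best replies: L→B; R→D.
Player 2's best replies: A→L; B→L; C→L; D→L.
Only (B, L) has each player best-responding; Nash payoffs (15, 6).
Player 2's commitment gain: 11 − 6 = 5.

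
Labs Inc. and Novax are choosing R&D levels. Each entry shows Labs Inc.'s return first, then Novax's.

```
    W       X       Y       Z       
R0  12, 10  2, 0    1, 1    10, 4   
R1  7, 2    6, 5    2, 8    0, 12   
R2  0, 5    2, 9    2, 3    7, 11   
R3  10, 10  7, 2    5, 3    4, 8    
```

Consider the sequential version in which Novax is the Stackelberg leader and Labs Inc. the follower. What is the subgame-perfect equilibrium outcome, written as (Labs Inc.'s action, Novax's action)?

(R0, W)

Work backward from Labs Inc.'s decision.
- W: Labs Inc. compares 12, 7, 0, 10 and picks R0; Novax would get 10.
- X: Labs Inc. compares 2, 6, 2, 7 and picks R3; Novax would get 2.
- Y: Labs Inc. compares 1, 2, 2, 5 and picks R3; Novax would get 3.
- Z: Labs Inc. compares 10, 0, 7, 4 and picks R0; Novax would get 4.
Among 10, 2, 3, 4, the best is 10 at W. Subgame-perfect outcome: (R0, W) with payoffs (12, 10).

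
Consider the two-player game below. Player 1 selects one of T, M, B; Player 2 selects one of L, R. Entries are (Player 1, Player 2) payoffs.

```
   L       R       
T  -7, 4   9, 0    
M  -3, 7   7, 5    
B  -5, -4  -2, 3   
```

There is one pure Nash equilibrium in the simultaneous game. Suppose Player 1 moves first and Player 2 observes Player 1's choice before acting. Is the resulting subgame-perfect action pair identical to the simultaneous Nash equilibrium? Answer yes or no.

no

Solve by backward induction (Player 1 leads).
- T → Player 2 plays L (best of 4, 0); Player 1 gets -7.
- M → Player 2 plays L (best of 7, 5); Player 1 gets -3.
- B → Player 2 plays R (best of -4, 3); Player 1 gets -2.
Among -7, -3, -2, the best is -2 at B. Subgame-perfect outcome: (B, R) with payoffs (-2, 3).
Now find the simultaneous Nash equilibrium.
Player 1's best replies: L→M; R→T.
Player 2's best replies: T→L; M→L; B→R.
Only (M, L) has each player best-responding; Nash payoffs (-3, 7).
Sequential outcome (B, R) differs from the Nash profile (M, L).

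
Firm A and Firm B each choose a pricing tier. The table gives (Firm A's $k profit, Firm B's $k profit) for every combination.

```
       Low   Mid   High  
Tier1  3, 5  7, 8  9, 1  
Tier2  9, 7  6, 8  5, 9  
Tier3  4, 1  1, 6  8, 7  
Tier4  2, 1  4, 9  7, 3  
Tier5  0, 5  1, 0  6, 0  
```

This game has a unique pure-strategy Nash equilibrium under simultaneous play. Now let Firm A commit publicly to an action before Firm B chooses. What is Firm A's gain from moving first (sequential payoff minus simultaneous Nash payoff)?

1

Firm B best-responds to each possible Firm A move:
- Tier1: Firm B compares 5, 8, 1 and picks Mid; Firm A would get 7.
- Tier2: Firm B compares 7, 8, 9 and picks High; Firm A would get 5.
- Tier3: Firm B compares 1, 6, 7 and picks High; Firm A would get 8.
- Tier4: Firm B compares 1, 9, 3 and picks Mid; Firm A would get 4.
- Tier5: Firm B compares 5, 0, 0 and picks Low; Firm A would get 0.
Maximizing over 7, 5, 8, 4, 0, Firm A chooses Tier3. Subgame-perfect outcome: (Tier3, High) with payoffs (8, 7).
Under simultaneous play:
Firm A's best replies: Low→Tier2; Mid→Tier1; High→Tier1.
Firm B's best replies: Tier1→Mid; Tier2→High; Tier3→High; Tier4→Mid; Tier5→Low.
The unique mutual best reply is (Tier1, Mid), giving (7, 8).
Firm A's commitment gain: 8 − 7 = 1.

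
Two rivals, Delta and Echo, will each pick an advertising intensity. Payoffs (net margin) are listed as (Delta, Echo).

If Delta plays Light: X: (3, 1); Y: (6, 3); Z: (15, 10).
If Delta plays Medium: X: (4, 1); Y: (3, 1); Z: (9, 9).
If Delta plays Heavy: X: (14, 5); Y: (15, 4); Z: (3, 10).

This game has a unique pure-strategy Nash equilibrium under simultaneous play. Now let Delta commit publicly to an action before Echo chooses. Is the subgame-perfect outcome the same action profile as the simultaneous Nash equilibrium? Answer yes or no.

yes

Work backward from Echo's decision.
- Light: Echo compares 1, 3, 10 and picks Z; Delta would get 15.
- Medium: Echo compares 1, 1, 9 and picks Z; Delta would get 9.
- Heavy: Echo compares 5, 4, 10 and picks Z; Delta would get 3.
Among 15, 9, 3, the best is 15 at Light. Subgame-perfect outcome: (Light, Z) with payoffs (15, 10).
Under simultaneous play:
Delta's best replies: X→Heavy; Y→Heavy; Z→Light.
Echo's best replies: Light→Z; Medium→Z; Heavy→Z.
The unique mutual best reply is (Light, Z), giving (15, 10).
Sequential outcome (Light, Z) coincides with the Nash profile (Light, Z).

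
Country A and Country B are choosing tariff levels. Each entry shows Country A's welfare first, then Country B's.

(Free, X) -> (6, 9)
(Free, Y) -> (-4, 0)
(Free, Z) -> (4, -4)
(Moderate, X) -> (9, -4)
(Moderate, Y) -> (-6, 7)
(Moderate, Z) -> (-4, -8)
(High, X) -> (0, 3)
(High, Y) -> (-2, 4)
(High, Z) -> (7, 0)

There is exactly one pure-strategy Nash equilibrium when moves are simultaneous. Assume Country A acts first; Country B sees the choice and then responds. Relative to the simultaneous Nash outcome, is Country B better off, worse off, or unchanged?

Work backward from Country B's decision.
- Free → Country B plays X (best of 9, 0, -4); Country A gets 6.
- Moderate → Country B plays Y (best of -4, 7, -8); Country A gets -6.
- High → Country B plays Y (best of 3, 4, 0); Country A gets -2.
Country A's induced payoffs are 6, -6, -2, so Country A commits to Free. Subgame-perfect outcome: (Free, X) with payoffs (6, 9).
Now find the simultaneous Nash equilibrium.
Country A's best replies: X→Moderate; Y→High; Z→High.
Country B's best replies: Free→X; Moderate→Y; High→Y.
Only (High, Y) has each player best-responding; Nash payoffs (-2, 4).
Country B earns 9 sequentially versus 4 at the Nash outcome: better off.

better off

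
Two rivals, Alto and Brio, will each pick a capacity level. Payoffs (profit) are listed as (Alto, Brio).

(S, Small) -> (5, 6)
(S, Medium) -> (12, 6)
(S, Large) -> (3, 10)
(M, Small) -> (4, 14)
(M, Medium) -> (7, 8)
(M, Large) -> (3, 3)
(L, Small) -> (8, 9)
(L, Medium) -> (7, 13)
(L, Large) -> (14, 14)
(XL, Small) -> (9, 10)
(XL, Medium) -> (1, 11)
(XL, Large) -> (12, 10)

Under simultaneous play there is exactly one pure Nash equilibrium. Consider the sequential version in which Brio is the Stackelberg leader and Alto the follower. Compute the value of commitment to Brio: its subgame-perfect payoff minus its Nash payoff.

Alto best-responds to each possible Brio move:
- Small → Alto plays XL (best of 5, 4, 8, 9); Brio gets 10.
- Medium → Alto plays S (best of 12, 7, 7, 1); Brio gets 6.
- Large → Alto plays L (best of 3, 3, 14, 12); Brio gets 14.
Brio's induced payoffs are 10, 6, 14, so Brio commits to Large. Subgame-perfect outcome: (L, Large) with payoffs (14, 14).
Now find the simultaneous Nash equilibrium.
Alto's best replies: Small→XL; Medium→S; Large→L.
Brio's best replies: S→Large; M→Small; L→Large; XL→Medium.
The unique mutual best reply is (L, Large), giving (14, 14).
Brio's commitment gain: 14 − 14 = 0.

0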